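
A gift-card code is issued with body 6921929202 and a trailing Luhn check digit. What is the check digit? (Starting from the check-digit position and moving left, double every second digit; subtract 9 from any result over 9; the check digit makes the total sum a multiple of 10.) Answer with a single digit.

1

Partial digits right→left: 2 0 2 9 2 9 1 2 9 6
Double every second digit counting from the check-digit position (so the 1st, 3rd, 5th, ... of the partial from the right).
  doubled (with −9 where >9): 4 4 4 2 9 → sum 23
  kept as-is: 0 9 9 2 6 → sum 26
Total = 23 + 26 = 49.
Check digit = (10 − (49 mod 10)) mod 10 = 1.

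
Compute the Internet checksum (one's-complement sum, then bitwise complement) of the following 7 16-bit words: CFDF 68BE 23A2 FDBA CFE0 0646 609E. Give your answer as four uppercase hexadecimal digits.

One's-complement addition (fold any carry out of bit 15 back into bit 0):
  0xCFDF + 0x68BE = 0x1389D → wrap carry → 0x389E
  0x389E + 0x23A2 = 0x05C40
  0x5C40 + 0xFDBA = 0x159FA → wrap carry → 0x59FB
  0x59FB + 0xCFE0 = 0x129DB → wrap carry → 0x29DC
  0x29DC + 0x0646 = 0x03022
  0x3022 + 0x609E = 0x090C0
One's-complement sum = 0x90C0.
Checksum = ~0x90C0 & 0xFFFF = 0x6F3F.

6F3F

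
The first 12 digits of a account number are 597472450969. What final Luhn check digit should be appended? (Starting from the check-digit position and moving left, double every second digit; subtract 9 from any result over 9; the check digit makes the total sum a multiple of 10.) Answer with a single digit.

1

Partial digits right→left: 9 6 9 0 5 4 2 7 4 7 9 5
Double every second digit counting from the check-digit position (so the 1st, 3rd, 5th, ... of the partial from the right).
  doubled (with −9 where >9): 9 9 1 4 8 9 → sum 40
  kept as-is: 6 0 4 7 7 5 → sum 29
Total = 40 + 29 = 69.
Check digit = (10 − (69 mod 10)) mod 10 = 1.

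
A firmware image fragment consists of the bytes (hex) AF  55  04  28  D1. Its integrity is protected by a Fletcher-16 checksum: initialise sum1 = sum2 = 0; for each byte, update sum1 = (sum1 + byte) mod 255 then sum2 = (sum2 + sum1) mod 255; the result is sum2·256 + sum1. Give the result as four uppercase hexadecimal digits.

F103

Running sums (mod 255):
  after byte 0 (AF): sum1=175, sum2=175
  after byte 1 (55): sum1=5, sum2=180
  after byte 2 (04): sum1=9, sum2=189
  after byte 3 (28): sum1=49, sum2=238
  after byte 4 (D1): sum1=3, sum2=241
Checksum = sum2·256 + sum1 = 241·256 + 3 = 61699 = 0xF103.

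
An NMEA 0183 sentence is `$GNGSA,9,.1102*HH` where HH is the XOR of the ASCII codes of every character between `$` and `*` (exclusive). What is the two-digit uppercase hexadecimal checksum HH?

XOR the ASCII codes of the payload characters:
  'G' = 0x47 → acc = 0x47
  'N' = 0x4E → acc = 0x09
  'G' = 0x47 → acc = 0x4E
  'S' = 0x53 → acc = 0x1D
  'A' = 0x41 → acc = 0x5C
  ',' = 0x2C → acc = 0x70
  '9' = 0x39 → acc = 0x49
  ',' = 0x2C → acc = 0x65
  '.' = 0x2E → acc = 0x4B
  '1' = 0x31 → acc = 0x7A
  '1' = 0x31 → acc = 0x4B
  '0' = 0x30 → acc = 0x7B
  '2' = 0x32 → acc = 0x49
Checksum = 0x49.

49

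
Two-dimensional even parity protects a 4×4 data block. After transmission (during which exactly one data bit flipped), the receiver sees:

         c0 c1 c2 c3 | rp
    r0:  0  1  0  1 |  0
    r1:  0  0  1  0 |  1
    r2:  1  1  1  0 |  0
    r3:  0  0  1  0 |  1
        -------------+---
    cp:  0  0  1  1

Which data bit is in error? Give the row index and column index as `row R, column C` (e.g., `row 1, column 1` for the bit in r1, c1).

row 2, column 0

Recompute each row's even parity and compare to rp:
  r0: data parity 0, sent rp 0 → ok
  r1: data parity 1, sent rp 1 → ok
  r2: data parity 1, sent rp 0 → mismatch
  r3: data parity 1, sent rp 1 → ok
Recompute each column's even parity and compare to cp:
  c0: data parity 1, sent cp 0 → mismatch
  c1: data parity 0, sent cp 0 → ok
  c2: data parity 1, sent cp 1 → ok
  c3: data parity 1, sent cp 1 → ok
Exactly one row (r2) and one column (c0) fail → the flipped bit is at their intersection.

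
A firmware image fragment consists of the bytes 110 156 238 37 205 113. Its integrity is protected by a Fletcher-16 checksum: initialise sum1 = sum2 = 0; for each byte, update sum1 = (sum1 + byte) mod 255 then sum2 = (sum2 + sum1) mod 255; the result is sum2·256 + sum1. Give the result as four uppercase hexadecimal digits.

DD5E

Running sums (mod 255):
  after byte 0 (110): sum1=110, sum2=110
  after byte 1 (156): sum1=11, sum2=121
  after byte 2 (238): sum1=249, sum2=115
  after byte 3 (37): sum1=31, sum2=146
  after byte 4 (205): sum1=236, sum2=127
  after byte 5 (113): sum1=94, sum2=221
Checksum = sum2·256 + sum1 = 221·256 + 94 = 56670 = 0xDD5E.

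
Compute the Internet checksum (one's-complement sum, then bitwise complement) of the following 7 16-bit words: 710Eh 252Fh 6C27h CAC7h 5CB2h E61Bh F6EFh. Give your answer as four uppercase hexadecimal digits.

F914

One's-complement addition (fold any carry out of bit 15 back into bit 0):
  0x710E + 0x252F = 0x0963D
  0x963D + 0x6C27 = 0x10264 → wrap carry → 0x0265
  0x0265 + 0xCAC7 = 0x0CD2C
  0xCD2C + 0x5CB2 = 0x129DE → wrap carry → 0x29DF
  0x29DF + 0xE61B = 0x10FFA → wrap carry → 0x0FFB
  0x0FFB + 0xF6EF = 0x106EA → wrap carry → 0x06EB
One's-complement sum = 0x06EB.
Checksum = ~0x06EB & 0xFFFF = 0xF914.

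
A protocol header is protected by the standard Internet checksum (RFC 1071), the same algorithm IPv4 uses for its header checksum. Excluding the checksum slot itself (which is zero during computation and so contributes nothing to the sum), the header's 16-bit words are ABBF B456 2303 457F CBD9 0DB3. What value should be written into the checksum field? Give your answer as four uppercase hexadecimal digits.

5DDA

One's-complement addition (fold any carry out of bit 15 back into bit 0):
  0xABBF + 0xB456 = 0x16015 → wrap carry → 0x6016
  0x6016 + 0x2303 = 0x08319
  0x8319 + 0x457F = 0x0C898
  0xC898 + 0xCBD9 = 0x19471 → wrap carry → 0x9472
  0x9472 + 0x0DB3 = 0x0A225
One's-complement sum = 0xA225.
Checksum = ~0xA225 & 0xFFFF = 0x5DDA.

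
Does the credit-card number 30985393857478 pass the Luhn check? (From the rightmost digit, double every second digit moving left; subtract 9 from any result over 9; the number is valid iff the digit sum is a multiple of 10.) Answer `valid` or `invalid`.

From the right, keep odd positions and double even positions (subtract 9 from any doubled value over 9):
  doubled (positions 2,4,...): 5 5 7 9 1 9 6 → sum 42
  kept (positions 1,3,...): 8 4 5 3 3 8 0 → sum 31
Total = 73.
73 mod 10 = 3, so the number is invalid.

invalid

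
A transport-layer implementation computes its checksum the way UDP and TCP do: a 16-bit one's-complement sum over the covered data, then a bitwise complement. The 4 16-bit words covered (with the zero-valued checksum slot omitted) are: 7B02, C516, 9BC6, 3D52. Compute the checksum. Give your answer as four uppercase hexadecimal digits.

E6CD

One's-complement addition (fold any carry out of bit 15 back into bit 0):
  0x7B02 + 0xC516 = 0x14018 → wrap carry → 0x4019
  0x4019 + 0x9BC6 = 0x0DBDF
  0xDBDF + 0x3D52 = 0x11931 → wrap carry → 0x1932
One's-complement sum = 0x1932.
Checksum = ~0x1932 & 0xFFFF = 0xE6CD.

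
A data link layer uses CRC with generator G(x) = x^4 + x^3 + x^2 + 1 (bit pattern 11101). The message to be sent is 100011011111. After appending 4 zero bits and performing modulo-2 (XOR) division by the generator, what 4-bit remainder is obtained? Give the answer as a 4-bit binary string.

Append 4 zeros: 1000110111110000. Divide by 11101 (XOR where the leading bit is 1):
  pos 0: 10001 XOR 11101 = 01100
  pos 1: 11001 XOR 11101 = 00100
  pos 3: 10001 XOR 11101 = 01100
  pos 4: 11001 XOR 11101 = 00100
  pos 6: 10011 XOR 11101 = 01110
  pos 7: 11101 XOR 11101 = 00000
Remainder (last 4 bits) = 0000. This is the CRC / FCS.

0000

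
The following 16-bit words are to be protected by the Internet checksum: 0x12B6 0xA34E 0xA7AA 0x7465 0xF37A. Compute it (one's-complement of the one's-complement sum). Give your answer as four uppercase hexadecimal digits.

One's-complement addition (fold any carry out of bit 15 back into bit 0):
  0x12B6 + 0xA34E = 0x0B604
  0xB604 + 0xA7AA = 0x15DAE → wrap carry → 0x5DAF
  0x5DAF + 0x7465 = 0x0D214
  0xD214 + 0xF37A = 0x1C58E → wrap carry → 0xC58F
One's-complement sum = 0xC58F.
Checksum = ~0xC58F & 0xFFFF = 0x3A70.

3A70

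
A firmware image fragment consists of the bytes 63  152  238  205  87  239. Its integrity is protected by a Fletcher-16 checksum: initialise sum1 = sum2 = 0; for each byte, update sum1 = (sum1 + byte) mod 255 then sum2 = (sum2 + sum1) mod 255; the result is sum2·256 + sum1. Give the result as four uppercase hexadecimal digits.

3ADB

Running sums (mod 255):
  after byte 0 (63): sum1=63, sum2=63
  after byte 1 (152): sum1=215, sum2=23
  after byte 2 (238): sum1=198, sum2=221
  after byte 3 (205): sum1=148, sum2=114
  after byte 4 (87): sum1=235, sum2=94
  after byte 5 (239): sum1=219, sum2=58
Checksum = sum2·256 + sum1 = 58·256 + 219 = 15067 = 0x3ADB.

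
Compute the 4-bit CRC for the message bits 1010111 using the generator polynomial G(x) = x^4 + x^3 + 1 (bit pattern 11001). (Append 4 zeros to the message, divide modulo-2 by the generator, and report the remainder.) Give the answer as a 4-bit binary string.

1001

Append 4 zeros: 10101110000. Divide by 11001 (XOR where the leading bit is 1):
  pos 0: 10101 XOR 11001 = 01100
  pos 1: 11001 XOR 11001 = 00000
  pos 6: 10000 XOR 11001 = 01001
Remainder (last 4 bits) = 1001. This is the CRC / FCS.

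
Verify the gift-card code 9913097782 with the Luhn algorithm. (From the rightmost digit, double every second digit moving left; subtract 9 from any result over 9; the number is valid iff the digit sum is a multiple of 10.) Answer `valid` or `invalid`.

From the right, keep odd positions and double even positions (subtract 9 from any doubled value over 9):
  doubled (positions 2,4,...): 7 5 0 2 9 → sum 23
  kept (positions 1,3,...): 2 7 9 3 9 → sum 30
Total = 53.
53 mod 10 = 3, so the number is invalid.

invalid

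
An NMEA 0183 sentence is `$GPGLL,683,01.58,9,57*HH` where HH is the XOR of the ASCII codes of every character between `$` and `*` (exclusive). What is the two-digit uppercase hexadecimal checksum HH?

XOR the ASCII codes of the payload characters:
  'G' = 0x47 → acc = 0x47
  'P' = 0x50 → acc = 0x17
  'G' = 0x47 → acc = 0x50
  'L' = 0x4C → acc = 0x1C
  'L' = 0x4C → acc = 0x50
  ',' = 0x2C → acc = 0x7C
  '6' = 0x36 → acc = 0x4A
  '8' = 0x38 → acc = 0x72
  '3' = 0x33 → acc = 0x41
  ',' = 0x2C → acc = 0x6D
  '0' = 0x30 → acc = 0x5D
  '1' = 0x31 → acc = 0x6C
  '.' = 0x2E → acc = 0x42
  '5' = 0x35 → acc = 0x77
  '8' = 0x38 → acc = 0x4F
  ',' = 0x2C → acc = 0x63
  '9' = 0x39 → acc = 0x5A
  ',' = 0x2C → acc = 0x76
  '5' = 0x35 → acc = 0x43
  '7' = 0x37 → acc = 0x74
Checksum = 0x74.

74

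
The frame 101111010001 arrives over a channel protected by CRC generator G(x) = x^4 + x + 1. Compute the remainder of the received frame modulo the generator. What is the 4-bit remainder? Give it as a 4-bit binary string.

Modulo-2 division of 101111010001 by 10011:
  pos 0: 10111 XOR 10011 = 00100
  pos 2: 10010 XOR 10011 = 00001
  pos 6: 11000 XOR 10011 = 01011
  pos 7: 10111 XOR 10011 = 00100
Remainder = 0100 (nonzero — an error is detected).

0100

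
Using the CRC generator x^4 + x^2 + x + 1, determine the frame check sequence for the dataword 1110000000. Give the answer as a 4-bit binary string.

Append 4 zeros: 11100000000000. Divide by 10111 (XOR where the leading bit is 1):
  pos 0: 11100 XOR 10111 = 01011
  pos 1: 10110 XOR 10111 = 00001
  pos 5: 10000 XOR 10111 = 00111
  pos 7: 11100 XOR 10111 = 01011
  pos 8: 10110 XOR 10111 = 00001
Remainder (last 4 bits) = 0010. This is the CRC / FCS.

0010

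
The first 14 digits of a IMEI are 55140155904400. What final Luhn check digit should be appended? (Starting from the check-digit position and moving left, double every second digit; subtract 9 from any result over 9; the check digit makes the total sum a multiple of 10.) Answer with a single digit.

6

Partial digits right→left: 0 0 4 4 0 9 5 5 1 0 4 1 5 5
Double every second digit counting from the check-digit position (so the 1st, 3rd, 5th, ... of the partial from the right).
  doubled (with −9 where >9): 0 8 0 1 2 8 1 → sum 20
  kept as-is: 0 4 9 5 0 1 5 → sum 24
Total = 20 + 24 = 44.
Check digit = (10 − (44 mod 10)) mod 10 = 6.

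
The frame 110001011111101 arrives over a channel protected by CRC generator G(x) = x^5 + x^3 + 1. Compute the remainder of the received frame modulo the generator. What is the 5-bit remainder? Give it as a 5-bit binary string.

00000

Modulo-2 division of 110001011111101 by 101001:
  pos 0: 110001 XOR 101001 = 011000
  pos 1: 110000 XOR 101001 = 011001
  pos 2: 110011 XOR 101001 = 011010
  pos 3: 110101 XOR 101001 = 011100
  pos 4: 111001 XOR 101001 = 010000
  pos 5: 100001 XOR 101001 = 001000
  pos 7: 100011 XOR 101001 = 001010
  pos 9: 101001 XOR 101001 = 000000
Remainder = 00000 (zero — the frame passes the CRC check).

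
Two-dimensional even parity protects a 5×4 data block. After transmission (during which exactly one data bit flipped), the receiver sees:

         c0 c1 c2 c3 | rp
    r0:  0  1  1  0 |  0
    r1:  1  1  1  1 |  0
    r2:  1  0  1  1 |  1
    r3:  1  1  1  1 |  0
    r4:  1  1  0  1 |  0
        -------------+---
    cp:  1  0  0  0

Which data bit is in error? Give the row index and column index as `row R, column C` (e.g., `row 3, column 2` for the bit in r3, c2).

Recompute each row's even parity and compare to rp:
  r0: data parity 0, sent rp 0 → ok
  r1: data parity 0, sent rp 0 → ok
  r2: data parity 1, sent rp 1 → ok
  r3: data parity 0, sent rp 0 → ok
  r4: data parity 1, sent rp 0 → mismatch
Recompute each column's even parity and compare to cp:
  c0: data parity 0, sent cp 1 → mismatch
  c1: data parity 0, sent cp 0 → ok
  c2: data parity 0, sent cp 0 → ok
  c3: data parity 0, sent cp 0 → ok
Exactly one row (r4) and one column (c0) fail → the flipped bit is at their intersection.

row 4, column 0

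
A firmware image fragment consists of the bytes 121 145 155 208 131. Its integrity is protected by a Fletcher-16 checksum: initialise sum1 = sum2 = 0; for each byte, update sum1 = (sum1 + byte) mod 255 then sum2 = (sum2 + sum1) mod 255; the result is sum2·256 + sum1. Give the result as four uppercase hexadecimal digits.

Running sums (mod 255):
  after byte 0 (121): sum1=121, sum2=121
  after byte 1 (145): sum1=11, sum2=132
  after byte 2 (155): sum1=166, sum2=43
  after byte 3 (208): sum1=119, sum2=162
  after byte 4 (131): sum1=250, sum2=157
Checksum = sum2·256 + sum1 = 157·256 + 250 = 40442 = 0x9DFA.

9DFA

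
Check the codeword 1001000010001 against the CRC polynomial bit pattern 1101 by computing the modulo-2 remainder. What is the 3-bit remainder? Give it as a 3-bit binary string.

001

Modulo-2 division of 1001000010001 by 1101:
  pos 0: 1001 XOR 1101 = 0100
  pos 1: 1000 XOR 1101 = 0101
  pos 2: 1010 XOR 1101 = 0111
  pos 3: 1110 XOR 1101 = 0011
  pos 5: 1101 XOR 1101 = 0000
Remainder = 001 (nonzero — an error is detected).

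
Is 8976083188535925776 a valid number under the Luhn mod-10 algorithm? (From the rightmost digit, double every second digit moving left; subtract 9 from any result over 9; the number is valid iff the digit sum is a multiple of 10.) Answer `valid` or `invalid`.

From the right, keep odd positions and double even positions (subtract 9 from any doubled value over 9):
  doubled (positions 2,4,...): 5 1 9 6 7 2 7 3 9 → sum 49
  kept (positions 1,3,...): 6 7 2 5 5 8 3 0 7 8 → sum 51
Total = 100.
100 mod 10 = 0, so the number is valid.

valid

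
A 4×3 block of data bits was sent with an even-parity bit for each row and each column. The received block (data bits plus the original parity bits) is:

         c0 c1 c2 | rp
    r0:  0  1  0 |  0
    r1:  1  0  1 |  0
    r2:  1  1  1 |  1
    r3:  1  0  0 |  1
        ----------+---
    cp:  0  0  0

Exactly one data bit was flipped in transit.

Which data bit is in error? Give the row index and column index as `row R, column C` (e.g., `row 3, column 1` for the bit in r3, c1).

row 0, column 0

Recompute each row's even parity and compare to rp:
  r0: data parity 1, sent rp 0 → mismatch
  r1: data parity 0, sent rp 0 → ok
  r2: data parity 1, sent rp 1 → ok
  r3: data parity 1, sent rp 1 → ok
Recompute each column's even parity and compare to cp:
  c0: data parity 1, sent cp 0 → mismatch
  c1: data parity 0, sent cp 0 → ok
  c2: data parity 0, sent cp 0 → ok
Exactly one row (r0) and one column (c0) fail → the flipped bit is at their intersection.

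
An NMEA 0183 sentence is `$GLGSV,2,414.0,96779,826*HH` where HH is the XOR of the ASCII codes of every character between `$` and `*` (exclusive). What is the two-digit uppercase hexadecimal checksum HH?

5E

XOR the ASCII codes of the payload characters:
  'G' = 0x47 → acc = 0x47
  'L' = 0x4C → acc = 0x0B
  'G' = 0x47 → acc = 0x4C
  'S' = 0x53 → acc = 0x1F
  'V' = 0x56 → acc = 0x49
  ',' = 0x2C → acc = 0x65
  '2' = 0x32 → acc = 0x57
  ',' = 0x2C → acc = 0x7B
  '4' = 0x34 → acc = 0x4F
  '1' = 0x31 → acc = 0x7E
  '4' = 0x34 → acc = 0x4A
  '.' = 0x2E → acc = 0x64
  '0' = 0x30 → acc = 0x54
  ',' = 0x2C → acc = 0x78
  '9' = 0x39 → acc = 0x41
  '6' = 0x36 → acc = 0x77
  '7' = 0x37 → acc = 0x40
  '7' = 0x37 → acc = 0x77
  '9' = 0x39 → acc = 0x4E
  ',' = 0x2C → acc = 0x62
  '8' = 0x38 → acc = 0x5A
  '2' = 0x32 → acc = 0x68
  '6' = 0x36 → acc = 0x5E
Checksum = 0x5E.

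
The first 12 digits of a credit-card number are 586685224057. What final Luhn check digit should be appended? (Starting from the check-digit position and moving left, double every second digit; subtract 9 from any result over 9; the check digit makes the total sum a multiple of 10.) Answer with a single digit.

Partial digits right→left: 7 5 0 4 2 2 5 8 6 6 8 5
Double every second digit counting from the check-digit position (so the 1st, 3rd, 5th, ... of the partial from the right).
  doubled (with −9 where >9): 5 0 4 1 3 7 → sum 20
  kept as-is: 5 4 2 8 6 5 → sum 30
Total = 20 + 30 = 50.
Check digit = (10 − (50 mod 10)) mod 10 = 0.

0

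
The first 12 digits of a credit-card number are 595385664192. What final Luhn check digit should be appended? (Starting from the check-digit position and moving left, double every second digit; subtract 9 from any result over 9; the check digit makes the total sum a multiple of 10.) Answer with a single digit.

Partial digits right→left: 2 9 1 4 6 6 5 8 3 5 9 5
Double every second digit counting from the check-digit position (so the 1st, 3rd, 5th, ... of the partial from the right).
  doubled (with −9 where >9): 4 2 3 1 6 9 → sum 25
  kept as-is: 9 4 6 8 5 5 → sum 37
Total = 25 + 37 = 62.
Check digit = (10 − (62 mod 10)) mod 10 = 8.

8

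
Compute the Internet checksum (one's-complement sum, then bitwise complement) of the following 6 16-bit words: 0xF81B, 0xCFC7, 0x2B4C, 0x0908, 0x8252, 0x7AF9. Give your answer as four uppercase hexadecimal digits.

067C

One's-complement addition (fold any carry out of bit 15 back into bit 0):
  0xF81B + 0xCFC7 = 0x1C7E2 → wrap carry → 0xC7E3
  0xC7E3 + 0x2B4C = 0x0F32F
  0xF32F + 0x0908 = 0x0FC37
  0xFC37 + 0x8252 = 0x17E89 → wrap carry → 0x7E8A
  0x7E8A + 0x7AF9 = 0x0F983
One's-complement sum = 0xF983.
Checksum = ~0xF983 & 0xFFFF = 0x067C.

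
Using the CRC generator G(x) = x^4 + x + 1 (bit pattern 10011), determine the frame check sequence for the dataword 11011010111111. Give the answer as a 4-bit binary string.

0001

Append 4 zeros: 110110101111110000. Divide by 10011 (XOR where the leading bit is 1):
  pos 0: 11011 XOR 10011 = 01000
  pos 1: 10000 XOR 10011 = 00011
  pos 4: 11101 XOR 10011 = 01110
  pos 5: 11101 XOR 10011 = 01110
  pos 6: 11101 XOR 10011 = 01110
  pos 7: 11101 XOR 10011 = 01110
  pos 8: 11101 XOR 10011 = 01110
  pos 9: 11101 XOR 10011 = 01110
  pos 10: 11100 XOR 10011 = 01111
  pos 11: 11110 XOR 10011 = 01101
  pos 12: 11010 XOR 10011 = 01001
  pos 13: 10010 XOR 10011 = 00001
Remainder (last 4 bits) = 0001. This is the CRC / FCS.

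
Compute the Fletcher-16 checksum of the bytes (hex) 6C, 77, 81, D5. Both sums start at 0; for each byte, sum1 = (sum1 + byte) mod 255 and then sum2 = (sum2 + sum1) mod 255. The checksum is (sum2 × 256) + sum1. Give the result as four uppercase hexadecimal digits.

Running sums (mod 255):
  after byte 0 (6C): sum1=108, sum2=108
  after byte 1 (77): sum1=227, sum2=80
  after byte 2 (81): sum1=101, sum2=181
  after byte 3 (D5): sum1=59, sum2=240
Checksum = sum2·256 + sum1 = 240·256 + 59 = 61499 = 0xF03B.

F03B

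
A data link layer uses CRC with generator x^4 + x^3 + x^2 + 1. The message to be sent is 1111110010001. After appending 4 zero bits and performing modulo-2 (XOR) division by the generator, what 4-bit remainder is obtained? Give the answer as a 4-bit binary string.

Append 4 zeros: 11111100100010000. Divide by 11101 (XOR where the leading bit is 1):
  pos 0: 11111 XOR 11101 = 00010
  pos 3: 10100 XOR 11101 = 01001
  pos 4: 10011 XOR 11101 = 01110
  pos 5: 11100 XOR 11101 = 00001
  pos 9: 10010 XOR 11101 = 01111
  pos 10: 11110 XOR 11101 = 00011
Remainder (last 4 bits) = 1100. This is the CRC / FCS.

1100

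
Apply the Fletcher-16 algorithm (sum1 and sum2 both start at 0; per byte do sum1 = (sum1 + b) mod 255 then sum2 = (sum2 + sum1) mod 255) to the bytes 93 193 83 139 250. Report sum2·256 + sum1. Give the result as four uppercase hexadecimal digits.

Running sums (mod 255):
  after byte 0 (93): sum1=93, sum2=93
  after byte 1 (193): sum1=31, sum2=124
  after byte 2 (83): sum1=114, sum2=238
  after byte 3 (139): sum1=253, sum2=236
  after byte 4 (250): sum1=248, sum2=229
Checksum = sum2·256 + sum1 = 229·256 + 248 = 58872 = 0xE5F8.

E5F8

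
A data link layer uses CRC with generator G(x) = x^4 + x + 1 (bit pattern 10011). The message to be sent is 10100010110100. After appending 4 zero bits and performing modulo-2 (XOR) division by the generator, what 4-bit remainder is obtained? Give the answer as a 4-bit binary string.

Append 4 zeros: 101000101101000000. Divide by 10011 (XOR where the leading bit is 1):
  pos 0: 10100 XOR 10011 = 00111
  pos 2: 11101 XOR 10011 = 01110
  pos 3: 11100 XOR 10011 = 01111
  pos 4: 11111 XOR 10011 = 01100
  pos 5: 11001 XOR 10011 = 01010
  pos 6: 10100 XOR 10011 = 00111
  pos 8: 11110 XOR 10011 = 01101
  pos 9: 11010 XOR 10011 = 01001
  pos 10: 10010 XOR 10011 = 00001
Remainder (last 4 bits) = 1000. This is the CRC / FCS.

1000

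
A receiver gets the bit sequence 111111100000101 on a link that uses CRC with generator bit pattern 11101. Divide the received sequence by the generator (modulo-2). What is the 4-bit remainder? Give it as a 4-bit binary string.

Modulo-2 division of 111111100000101 by 11101:
  pos 0: 11111 XOR 11101 = 00010
  pos 3: 10110 XOR 11101 = 01011
  pos 4: 10110 XOR 11101 = 01011
  pos 5: 10110 XOR 11101 = 01011
  pos 6: 10110 XOR 11101 = 01011
  pos 7: 10110 XOR 11101 = 01011
  pos 8: 10111 XOR 11101 = 01010
  pos 9: 10100 XOR 11101 = 01001
  pos 10: 10011 XOR 11101 = 01110
Remainder = 1110 (nonzero — an error is detected).

1110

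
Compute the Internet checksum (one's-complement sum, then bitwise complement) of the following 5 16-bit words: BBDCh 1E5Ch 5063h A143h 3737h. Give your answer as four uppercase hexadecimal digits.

One's-complement addition (fold any carry out of bit 15 back into bit 0):
  0xBBDC + 0x1E5C = 0x0DA38
  0xDA38 + 0x5063 = 0x12A9B → wrap carry → 0x2A9C
  0x2A9C + 0xA143 = 0x0CBDF
  0xCBDF + 0x3737 = 0x10316 → wrap carry → 0x0317
One's-complement sum = 0x0317.
Checksum = ~0x0317 & 0xFFFF = 0xFCE8.

FCE8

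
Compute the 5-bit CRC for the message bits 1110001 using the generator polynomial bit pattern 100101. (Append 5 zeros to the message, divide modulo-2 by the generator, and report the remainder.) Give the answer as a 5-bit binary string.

01001

Append 5 zeros: 111000100000. Divide by 100101 (XOR where the leading bit is 1):
  pos 0: 111000 XOR 100101 = 011101
  pos 1: 111011 XOR 100101 = 011110
  pos 2: 111100 XOR 100101 = 011001
  pos 3: 110010 XOR 100101 = 010111
  pos 4: 101110 XOR 100101 = 001011
  pos 6: 101100 XOR 100101 = 001001
Remainder (last 5 bits) = 01001. This is the CRC / FCS.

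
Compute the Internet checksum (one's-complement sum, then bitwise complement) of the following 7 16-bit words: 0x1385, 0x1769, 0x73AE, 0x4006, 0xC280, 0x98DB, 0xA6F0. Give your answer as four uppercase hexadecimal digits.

One's-complement addition (fold any carry out of bit 15 back into bit 0):
  0x1385 + 0x1769 = 0x02AEE
  0x2AEE + 0x73AE = 0x09E9C
  0x9E9C + 0x4006 = 0x0DEA2
  0xDEA2 + 0xC280 = 0x1A122 → wrap carry → 0xA123
  0xA123 + 0x98DB = 0x139FE → wrap carry → 0x39FF
  0x39FF + 0xA6F0 = 0x0E0EF
One's-complement sum = 0xE0EF.
Checksum = ~0xE0EF & 0xFFFF = 0x1F10.

1F10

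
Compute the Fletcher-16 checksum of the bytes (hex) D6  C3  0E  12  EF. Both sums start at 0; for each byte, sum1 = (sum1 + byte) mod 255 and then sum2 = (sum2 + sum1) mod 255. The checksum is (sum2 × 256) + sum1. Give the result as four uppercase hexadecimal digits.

Running sums (mod 255):
  after byte 0 (D6): sum1=214, sum2=214
  after byte 1 (C3): sum1=154, sum2=113
  after byte 2 (0E): sum1=168, sum2=26
  after byte 3 (12): sum1=186, sum2=212
  after byte 4 (EF): sum1=170, sum2=127
Checksum = sum2·256 + sum1 = 127·256 + 170 = 32682 = 0x7FAA.

7FAA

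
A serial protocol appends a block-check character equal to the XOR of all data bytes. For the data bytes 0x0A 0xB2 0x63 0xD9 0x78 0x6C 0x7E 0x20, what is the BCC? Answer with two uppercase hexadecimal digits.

XOR the bytes together:
  start with 0x0A
  0x0A ⊕ 0xB2 = 0xB8
  0xB8 ⊕ 0x63 = 0xDB
  0xDB ⊕ 0xD9 = 0x02
  0x02 ⊕ 0x78 = 0x7A
  0x7A ⊕ 0x6C = 0x16
  0x16 ⊕ 0x7E = 0x68
  0x68 ⊕ 0x20 = 0x48

48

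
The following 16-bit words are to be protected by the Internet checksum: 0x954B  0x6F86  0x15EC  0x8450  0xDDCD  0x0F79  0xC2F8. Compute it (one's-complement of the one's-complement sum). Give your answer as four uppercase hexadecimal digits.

One's-complement addition (fold any carry out of bit 15 back into bit 0):
  0x954B + 0x6F86 = 0x104D1 → wrap carry → 0x04D2
  0x04D2 + 0x15EC = 0x01ABE
  0x1ABE + 0x8450 = 0x09F0E
  0x9F0E + 0xDDCD = 0x17CDB → wrap carry → 0x7CDC
  0x7CDC + 0x0F79 = 0x08C55
  0x8C55 + 0xC2F8 = 0x14F4D → wrap carry → 0x4F4E
One's-complement sum = 0x4F4E.
Checksum = ~0x4F4E & 0xFFFF = 0xB0B1.

B0B1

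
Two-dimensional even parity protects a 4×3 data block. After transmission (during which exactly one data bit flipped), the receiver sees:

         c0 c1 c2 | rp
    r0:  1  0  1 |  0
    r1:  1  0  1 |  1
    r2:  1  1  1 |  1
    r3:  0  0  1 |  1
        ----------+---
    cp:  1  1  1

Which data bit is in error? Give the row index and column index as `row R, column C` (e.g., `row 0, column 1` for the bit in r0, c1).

row 1, column 2

Recompute each row's even parity and compare to rp:
  r0: data parity 0, sent rp 0 → ok
  r1: data parity 0, sent rp 1 → mismatch
  r2: data parity 1, sent rp 1 → ok
  r3: data parity 1, sent rp 1 → ok
Recompute each column's even parity and compare to cp:
  c0: data parity 1, sent cp 1 → ok
  c1: data parity 1, sent cp 1 → ok
  c2: data parity 0, sent cp 1 → mismatch
Exactly one row (r1) and one column (c2) fail → the flipped bit is at their intersection.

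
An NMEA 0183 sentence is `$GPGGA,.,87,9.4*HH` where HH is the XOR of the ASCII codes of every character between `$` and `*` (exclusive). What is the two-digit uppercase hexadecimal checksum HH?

78

XOR the ASCII codes of the payload characters:
  'G' = 0x47 → acc = 0x47
  'P' = 0x50 → acc = 0x17
  'G' = 0x47 → acc = 0x50
  'G' = 0x47 → acc = 0x17
  'A' = 0x41 → acc = 0x56
  ',' = 0x2C → acc = 0x7A
  '.' = 0x2E → acc = 0x54
  ',' = 0x2C → acc = 0x78
  '8' = 0x38 → acc = 0x40
  '7' = 0x37 → acc = 0x77
  ',' = 0x2C → acc = 0x5B
  '9' = 0x39 → acc = 0x62
  '.' = 0x2E → acc = 0x4C
  '4' = 0x34 → acc = 0x78
Checksum = 0x78.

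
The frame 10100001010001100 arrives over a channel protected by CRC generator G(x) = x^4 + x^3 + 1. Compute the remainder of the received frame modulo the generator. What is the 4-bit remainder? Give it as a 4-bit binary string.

Modulo-2 division of 10100001010001100 by 11001:
  pos 0: 10100 XOR 11001 = 01101
  pos 1: 11010 XOR 11001 = 00011
  pos 4: 11010 XOR 11001 = 00011
  pos 7: 11100 XOR 11001 = 00101
  pos 9: 10101 XOR 11001 = 01100
  pos 10: 11001 XOR 11001 = 00000
Remainder = 0000 (zero — the frame passes the CRC check).

0000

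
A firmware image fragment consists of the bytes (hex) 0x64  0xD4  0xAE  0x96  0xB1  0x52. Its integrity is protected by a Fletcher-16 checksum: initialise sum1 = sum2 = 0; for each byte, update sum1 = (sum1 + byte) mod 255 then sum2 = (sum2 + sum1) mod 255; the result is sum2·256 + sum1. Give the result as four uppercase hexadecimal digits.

Running sums (mod 255):
  after byte 0 (0x64): sum1=100, sum2=100
  after byte 1 (0xD4): sum1=57, sum2=157
  after byte 2 (0xAE): sum1=231, sum2=133
  after byte 3 (0x96): sum1=126, sum2=4
  after byte 4 (0xB1): sum1=48, sum2=52
  after byte 5 (0x52): sum1=130, sum2=182
Checksum = sum2·256 + sum1 = 182·256 + 130 = 46722 = 0xB682.

B682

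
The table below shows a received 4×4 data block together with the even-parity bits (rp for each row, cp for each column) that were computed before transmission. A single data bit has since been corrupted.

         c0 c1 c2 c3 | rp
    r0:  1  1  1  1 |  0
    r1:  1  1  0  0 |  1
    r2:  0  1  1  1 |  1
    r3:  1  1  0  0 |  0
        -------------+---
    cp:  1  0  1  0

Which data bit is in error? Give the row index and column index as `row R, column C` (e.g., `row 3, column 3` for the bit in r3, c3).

row 1, column 2

Recompute each row's even parity and compare to rp:
  r0: data parity 0, sent rp 0 → ok
  r1: data parity 0, sent rp 1 → mismatch
  r2: data parity 1, sent rp 1 → ok
  r3: data parity 0, sent rp 0 → ok
Recompute each column's even parity and compare to cp:
  c0: data parity 1, sent cp 1 → ok
  c1: data parity 0, sent cp 0 → ok
  c2: data parity 0, sent cp 1 → mismatch
  c3: data parity 0, sent cp 0 → ok
Exactly one row (r1) and one column (c2) fail → the flipped bit is at their intersection.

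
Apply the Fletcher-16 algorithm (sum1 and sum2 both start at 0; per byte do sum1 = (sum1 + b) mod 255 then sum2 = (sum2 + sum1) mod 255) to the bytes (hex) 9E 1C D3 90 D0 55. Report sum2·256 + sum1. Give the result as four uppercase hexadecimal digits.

Running sums (mod 255):
  after byte 0 (9E): sum1=158, sum2=158
  after byte 1 (1C): sum1=186, sum2=89
  after byte 2 (D3): sum1=142, sum2=231
  after byte 3 (90): sum1=31, sum2=7
  after byte 4 (D0): sum1=239, sum2=246
  after byte 5 (55): sum1=69, sum2=60
Checksum = sum2·256 + sum1 = 60·256 + 69 = 15429 = 0x3C45.

3C45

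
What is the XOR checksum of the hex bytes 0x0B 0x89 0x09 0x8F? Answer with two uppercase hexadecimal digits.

XOR the bytes together:
  start with 0x0B
  0x0B ⊕ 0x89 = 0x82
  0x82 ⊕ 0x09 = 0x8B
  0x8B ⊕ 0x8F = 0x04

04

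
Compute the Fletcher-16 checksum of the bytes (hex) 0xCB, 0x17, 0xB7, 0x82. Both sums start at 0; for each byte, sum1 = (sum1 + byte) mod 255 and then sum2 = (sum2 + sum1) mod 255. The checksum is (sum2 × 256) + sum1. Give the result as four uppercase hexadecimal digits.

661D

Running sums (mod 255):
  after byte 0 (0xCB): sum1=203, sum2=203
  after byte 1 (0x17): sum1=226, sum2=174
  after byte 2 (0xB7): sum1=154, sum2=73
  after byte 3 (0x82): sum1=29, sum2=102
Checksum = sum2·256 + sum1 = 102·256 + 29 = 26141 = 0x661D.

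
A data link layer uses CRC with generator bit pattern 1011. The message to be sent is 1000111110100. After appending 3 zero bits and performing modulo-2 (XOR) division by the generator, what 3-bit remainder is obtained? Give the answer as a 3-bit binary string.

Append 3 zeros: 1000111110100000. Divide by 1011 (XOR where the leading bit is 1):
  pos 0: 1000 XOR 1011 = 0011
  pos 2: 1111 XOR 1011 = 0100
  pos 3: 1001 XOR 1011 = 0010
  pos 5: 1011 XOR 1011 = 0000
  pos 10: 1000 XOR 1011 = 0011
  pos 12: 1100 XOR 1011 = 0111
Remainder (last 3 bits) = 111. This is the CRC / FCS.

111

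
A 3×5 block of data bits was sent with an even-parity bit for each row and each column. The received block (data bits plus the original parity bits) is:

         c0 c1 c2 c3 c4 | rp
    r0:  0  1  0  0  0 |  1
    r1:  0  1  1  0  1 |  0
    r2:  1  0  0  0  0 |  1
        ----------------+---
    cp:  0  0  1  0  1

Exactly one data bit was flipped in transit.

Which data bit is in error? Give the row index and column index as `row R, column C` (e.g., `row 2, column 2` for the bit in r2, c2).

Recompute each row's even parity and compare to rp:
  r0: data parity 1, sent rp 1 → ok
  r1: data parity 1, sent rp 0 → mismatch
  r2: data parity 1, sent rp 1 → ok
Recompute each column's even parity and compare to cp:
  c0: data parity 1, sent cp 0 → mismatch
  c1: data parity 0, sent cp 0 → ok
  c2: data parity 1, sent cp 1 → ok
  c3: data parity 0, sent cp 0 → ok
  c4: data parity 1, sent cp 1 → ok
Exactly one row (r1) and one column (c0) fail → the flipped bit is at their intersection.

row 1, column 0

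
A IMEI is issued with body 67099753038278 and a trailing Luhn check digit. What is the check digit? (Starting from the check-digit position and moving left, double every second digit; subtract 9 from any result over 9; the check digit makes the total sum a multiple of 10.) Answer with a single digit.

Partial digits right→left: 8 7 2 8 3 0 3 5 7 9 9 0 7 6
Double every second digit counting from the check-digit position (so the 1st, 3rd, 5th, ... of the partial from the right).
  doubled (with −9 where >9): 7 4 6 6 5 9 5 → sum 42
  kept as-is: 7 8 0 5 9 0 6 → sum 35
Total = 42 + 35 = 77.
Check digit = (10 − (77 mod 10)) mod 10 = 3.

3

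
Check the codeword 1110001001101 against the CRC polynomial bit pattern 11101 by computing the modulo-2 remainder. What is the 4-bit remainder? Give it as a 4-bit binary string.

0001

Modulo-2 division of 1110001001101 by 11101:
  pos 0: 11100 XOR 11101 = 00001
  pos 4: 10100 XOR 11101 = 01001
  pos 5: 10011 XOR 11101 = 01110
  pos 6: 11101 XOR 11101 = 00000
Remainder = 0001 (nonzero — an error is detected).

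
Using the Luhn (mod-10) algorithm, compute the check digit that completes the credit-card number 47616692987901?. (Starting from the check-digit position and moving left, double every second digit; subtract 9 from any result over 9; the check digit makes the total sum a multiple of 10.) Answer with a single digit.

Partial digits right→left: 1 0 9 7 8 9 2 9 6 6 1 6 7 4
Double every second digit counting from the check-digit position (so the 1st, 3rd, 5th, ... of the partial from the right).
  doubled (with −9 where >9): 2 9 7 4 3 2 5 → sum 32
  kept as-is: 0 7 9 9 6 6 4 → sum 41
Total = 32 + 41 = 73.
Check digit = (10 − (73 mod 10)) mod 10 = 7.

7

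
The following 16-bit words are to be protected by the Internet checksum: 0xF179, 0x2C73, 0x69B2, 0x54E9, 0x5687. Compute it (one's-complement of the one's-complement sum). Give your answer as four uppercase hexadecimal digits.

One's-complement addition (fold any carry out of bit 15 back into bit 0):
  0xF179 + 0x2C73 = 0x11DEC → wrap carry → 0x1DED
  0x1DED + 0x69B2 = 0x0879F
  0x879F + 0x54E9 = 0x0DC88
  0xDC88 + 0x5687 = 0x1330F → wrap carry → 0x3310
One's-complement sum = 0x3310.
Checksum = ~0x3310 & 0xFFFF = 0xCCEF.

CCEF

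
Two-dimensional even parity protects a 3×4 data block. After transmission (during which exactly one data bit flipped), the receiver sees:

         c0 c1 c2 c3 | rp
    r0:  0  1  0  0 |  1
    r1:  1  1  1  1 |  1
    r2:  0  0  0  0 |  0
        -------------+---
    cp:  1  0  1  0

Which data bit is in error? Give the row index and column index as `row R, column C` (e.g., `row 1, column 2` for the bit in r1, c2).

row 1, column 3

Recompute each row's even parity and compare to rp:
  r0: data parity 1, sent rp 1 → ok
  r1: data parity 0, sent rp 1 → mismatch
  r2: data parity 0, sent rp 0 → ok
Recompute each column's even parity and compare to cp:
  c0: data parity 1, sent cp 1 → ok
  c1: data parity 0, sent cp 0 → ok
  c2: data parity 1, sent cp 1 → ok
  c3: data parity 1, sent cp 0 → mismatch
Exactly one row (r1) and one column (c3) fail → the flipped bit is at their intersection.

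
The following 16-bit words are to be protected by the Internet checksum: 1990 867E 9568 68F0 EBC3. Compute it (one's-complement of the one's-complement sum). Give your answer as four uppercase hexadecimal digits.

75D4

One's-complement addition (fold any carry out of bit 15 back into bit 0):
  0x1990 + 0x867E = 0x0A00E
  0xA00E + 0x9568 = 0x13576 → wrap carry → 0x3577
  0x3577 + 0x68F0 = 0x09E67
  0x9E67 + 0xEBC3 = 0x18A2A → wrap carry → 0x8A2B
One's-complement sum = 0x8A2B.
Checksum = ~0x8A2B & 0xFFFF = 0x75D4.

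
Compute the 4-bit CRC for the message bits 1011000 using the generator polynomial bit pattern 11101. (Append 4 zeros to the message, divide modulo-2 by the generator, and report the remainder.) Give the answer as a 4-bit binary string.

1011

Append 4 zeros: 10110000000. Divide by 11101 (XOR where the leading bit is 1):
  pos 0: 10110 XOR 11101 = 01011
  pos 1: 10110 XOR 11101 = 01011
  pos 2: 10110 XOR 11101 = 01011
  pos 3: 10110 XOR 11101 = 01011
  pos 4: 10110 XOR 11101 = 01011
  pos 5: 10110 XOR 11101 = 01011
  pos 6: 10110 XOR 11101 = 01011
Remainder (last 4 bits) = 1011. This is the CRC / FCS.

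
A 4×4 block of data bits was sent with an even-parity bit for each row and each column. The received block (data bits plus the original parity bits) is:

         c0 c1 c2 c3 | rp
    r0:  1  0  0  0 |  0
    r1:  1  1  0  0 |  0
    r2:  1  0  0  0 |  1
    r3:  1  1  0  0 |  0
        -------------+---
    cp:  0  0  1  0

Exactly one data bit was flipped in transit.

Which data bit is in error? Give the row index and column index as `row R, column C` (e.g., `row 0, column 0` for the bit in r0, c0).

row 0, column 2

Recompute each row's even parity and compare to rp:
  r0: data parity 1, sent rp 0 → mismatch
  r1: data parity 0, sent rp 0 → ok
  r2: data parity 1, sent rp 1 → ok
  r3: data parity 0, sent rp 0 → ok
Recompute each column's even parity and compare to cp:
  c0: data parity 0, sent cp 0 → ok
  c1: data parity 0, sent cp 0 → ok
  c2: data parity 0, sent cp 1 → mismatch
  c3: data parity 0, sent cp 0 → ok
Exactly one row (r0) and one column (c2) fail → the flipped bit is at their intersection.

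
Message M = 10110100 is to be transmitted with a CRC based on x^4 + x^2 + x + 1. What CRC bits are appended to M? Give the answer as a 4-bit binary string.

Append 4 zeros: 101101000000. Divide by 10111 (XOR where the leading bit is 1):
  pos 0: 10110 XOR 10111 = 00001
  pos 4: 11000 XOR 10111 = 01111
  pos 5: 11110 XOR 10111 = 01001
  pos 6: 10010 XOR 10111 = 00101
Remainder (last 4 bits) = 1010. This is the CRC / FCS.

1010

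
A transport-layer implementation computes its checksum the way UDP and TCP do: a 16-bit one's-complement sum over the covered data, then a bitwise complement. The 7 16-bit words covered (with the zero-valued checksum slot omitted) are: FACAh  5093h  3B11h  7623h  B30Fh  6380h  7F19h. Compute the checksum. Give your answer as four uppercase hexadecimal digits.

One's-complement addition (fold any carry out of bit 15 back into bit 0):
  0xFACA + 0x5093 = 0x14B5D → wrap carry → 0x4B5E
  0x4B5E + 0x3B11 = 0x0866F
  0x866F + 0x7623 = 0x0FC92
  0xFC92 + 0xB30F = 0x1AFA1 → wrap carry → 0xAFA2
  0xAFA2 + 0x6380 = 0x11322 → wrap carry → 0x1323
  0x1323 + 0x7F19 = 0x0923C
One's-complement sum = 0x923C.
Checksum = ~0x923C & 0xFFFF = 0x6DC3.

6DC3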